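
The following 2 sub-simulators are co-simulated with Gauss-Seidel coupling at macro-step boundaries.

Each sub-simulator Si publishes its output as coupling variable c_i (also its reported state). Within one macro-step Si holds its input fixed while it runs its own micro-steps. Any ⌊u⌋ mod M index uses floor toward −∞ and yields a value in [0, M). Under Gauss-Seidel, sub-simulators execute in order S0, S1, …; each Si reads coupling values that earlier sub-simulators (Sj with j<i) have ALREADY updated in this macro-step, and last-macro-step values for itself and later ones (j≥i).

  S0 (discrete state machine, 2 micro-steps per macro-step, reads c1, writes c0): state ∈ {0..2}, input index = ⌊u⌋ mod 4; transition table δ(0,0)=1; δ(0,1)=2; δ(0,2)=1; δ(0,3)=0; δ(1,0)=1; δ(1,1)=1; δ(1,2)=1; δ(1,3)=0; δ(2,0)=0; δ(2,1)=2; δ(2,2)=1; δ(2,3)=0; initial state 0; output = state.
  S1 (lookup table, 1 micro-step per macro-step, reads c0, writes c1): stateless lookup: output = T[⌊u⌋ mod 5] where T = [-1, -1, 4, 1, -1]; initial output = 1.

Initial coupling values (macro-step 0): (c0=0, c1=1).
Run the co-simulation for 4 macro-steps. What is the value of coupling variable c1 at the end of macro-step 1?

macro 1: S0 reads c1=1 → after 2×micro: 2; S1 reads c0=2 → after 1×micro: 4 ⇒ (c0=2, c1=4)
macro 2: S0 reads c1=4 → after 2×micro: 1; S1 reads c0=1 → after 1×micro: -1 ⇒ (c0=1, c1=-1)
macro 3: S0 reads c1=-1 → after 2×micro: 0; S1 reads c0=0 → after 1×micro: -1 ⇒ (c0=0, c1=-1)
macro 4: S0 reads c1=-1 → after 2×micro: 0; S1 reads c0=0 → after 1×micro: -1 ⇒ (c0=0, c1=-1)

c1 at macro-step 1 = 4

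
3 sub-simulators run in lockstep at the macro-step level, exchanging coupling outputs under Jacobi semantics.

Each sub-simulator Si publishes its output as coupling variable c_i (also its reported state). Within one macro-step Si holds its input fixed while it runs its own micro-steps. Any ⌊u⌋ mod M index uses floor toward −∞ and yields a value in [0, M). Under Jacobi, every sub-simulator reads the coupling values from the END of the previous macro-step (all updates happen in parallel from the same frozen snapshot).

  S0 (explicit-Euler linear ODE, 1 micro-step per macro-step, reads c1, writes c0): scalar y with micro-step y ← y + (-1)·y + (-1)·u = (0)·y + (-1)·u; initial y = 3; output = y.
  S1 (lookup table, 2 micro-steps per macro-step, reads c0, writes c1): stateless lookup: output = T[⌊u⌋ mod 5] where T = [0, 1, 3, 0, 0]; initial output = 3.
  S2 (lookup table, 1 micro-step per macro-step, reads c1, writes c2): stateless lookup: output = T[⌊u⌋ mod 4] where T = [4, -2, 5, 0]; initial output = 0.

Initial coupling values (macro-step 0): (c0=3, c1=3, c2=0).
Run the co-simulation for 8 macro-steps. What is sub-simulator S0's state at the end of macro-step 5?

macro 1: S0 reads c1=3 → after 1×micro: -3; S1 reads c0=3 → after 2×micro: 0; S2 reads c1=3 → after 1×micro: 0 ⇒ (c0=-3, c1=0, c2=0)
macro 2: S0 reads c1=0 → after 1×micro: 0; S1 reads c0=-3 → after 2×micro: 3; S2 reads c1=0 → after 1×micro: 4 ⇒ (c0=0, c1=3, c2=4)
macro 3: S0 reads c1=3 → after 1×micro: -3; S1 reads c0=0 → after 2×micro: 0; S2 reads c1=3 → after 1×micro: 0 ⇒ (c0=-3, c1=0, c2=0)
macro 4: S0 reads c1=0 → after 1×micro: 0; S1 reads c0=-3 → after 2×micro: 3; S2 reads c1=0 → after 1×micro: 4 ⇒ (c0=0, c1=3, c2=4)
macro 5: S0 reads c1=3 → after 1×micro: -3; S1 reads c0=0 → after 2×micro: 0; S2 reads c1=3 → after 1×micro: 0 ⇒ (c0=-3, c1=0, c2=0)
macro 6: S0 reads c1=0 → after 1×micro: 0; S1 reads c0=-3 → after 2×micro: 3; S2 reads c1=0 → after 1×micro: 4 ⇒ (c0=0, c1=3, c2=4)
macro 7: S0 reads c1=3 → after 1×micro: -3; S1 reads c0=0 → after 2×micro: 0; S2 reads c1=3 → after 1×micro: 0 ⇒ (c0=-3, c1=0, c2=0)
macro 8: S0 reads c1=0 → after 1×micro: 0; S1 reads c0=-3 → after 2×micro: 3; S2 reads c1=0 → after 1×micro: 4 ⇒ (c0=0, c1=3, c2=4)

S0 state at macro-step 5 = -3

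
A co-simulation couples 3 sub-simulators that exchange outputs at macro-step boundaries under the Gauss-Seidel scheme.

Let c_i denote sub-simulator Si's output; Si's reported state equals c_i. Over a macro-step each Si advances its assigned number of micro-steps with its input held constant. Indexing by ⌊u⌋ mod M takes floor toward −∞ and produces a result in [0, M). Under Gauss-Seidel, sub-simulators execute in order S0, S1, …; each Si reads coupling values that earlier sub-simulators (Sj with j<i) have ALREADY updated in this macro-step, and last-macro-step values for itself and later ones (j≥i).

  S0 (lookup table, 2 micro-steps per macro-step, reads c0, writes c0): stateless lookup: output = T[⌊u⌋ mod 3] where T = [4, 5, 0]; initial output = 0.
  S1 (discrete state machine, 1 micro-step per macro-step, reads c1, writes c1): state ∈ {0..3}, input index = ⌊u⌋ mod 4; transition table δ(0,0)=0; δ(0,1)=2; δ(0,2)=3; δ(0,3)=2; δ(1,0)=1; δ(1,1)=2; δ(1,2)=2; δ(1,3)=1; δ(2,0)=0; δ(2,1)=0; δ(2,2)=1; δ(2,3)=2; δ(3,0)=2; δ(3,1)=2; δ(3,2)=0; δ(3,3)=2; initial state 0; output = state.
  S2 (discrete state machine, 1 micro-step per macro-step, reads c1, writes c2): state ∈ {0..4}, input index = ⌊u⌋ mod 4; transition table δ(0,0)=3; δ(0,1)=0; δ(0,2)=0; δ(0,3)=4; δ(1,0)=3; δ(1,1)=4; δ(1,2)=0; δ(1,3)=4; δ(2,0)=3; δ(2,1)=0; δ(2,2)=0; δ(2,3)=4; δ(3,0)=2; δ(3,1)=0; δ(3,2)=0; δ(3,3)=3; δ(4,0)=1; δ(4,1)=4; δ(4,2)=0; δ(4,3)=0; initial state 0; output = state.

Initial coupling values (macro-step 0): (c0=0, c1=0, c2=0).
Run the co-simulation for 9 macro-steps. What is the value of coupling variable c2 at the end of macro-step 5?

c2 at macro-step 5 = 3

macro 1: S0 reads c0=0 → after 2×micro: 4; S1 reads c1=0 → after 1×micro: 0; S2 reads c1=0 → after 1×micro: 3 ⇒ (c0=4, c1=0, c2=3)
macro 2: S0 reads c0=4 → after 2×micro: 5; S1 reads c1=0 → after 1×micro: 0; S2 reads c1=0 → after 1×micro: 2 ⇒ (c0=5, c1=0, c2=2)
macro 3: S0 reads c0=5 → after 2×micro: 0; S1 reads c1=0 → after 1×micro: 0; S2 reads c1=0 → after 1×micro: 3 ⇒ (c0=0, c1=0, c2=3)
macro 4: S0 reads c0=0 → after 2×micro: 4; S1 reads c1=0 → after 1×micro: 0; S2 reads c1=0 → after 1×micro: 2 ⇒ (c0=4, c1=0, c2=2)
macro 5: S0 reads c0=4 → after 2×micro: 5; S1 reads c1=0 → after 1×micro: 0; S2 reads c1=0 → after 1×micro: 3 ⇒ (c0=5, c1=0, c2=3)
macro 6: S0 reads c0=5 → after 2×micro: 0; S1 reads c1=0 → after 1×micro: 0; S2 reads c1=0 → after 1×micro: 2 ⇒ (c0=0, c1=0, c2=2)
macro 7: S0 reads c0=0 → after 2×micro: 4; S1 reads c1=0 → after 1×micro: 0; S2 reads c1=0 → after 1×micro: 3 ⇒ (c0=4, c1=0, c2=3)
macro 8: S0 reads c0=4 → after 2×micro: 5; S1 reads c1=0 → after 1×micro: 0; S2 reads c1=0 → after 1×micro: 2 ⇒ (c0=5, c1=0, c2=2)
macro 9: S0 reads c0=5 → after 2×micro: 0; S1 reads c1=0 → after 1×micro: 0; S2 reads c1=0 → after 1×micro: 3 ⇒ (c0=0, c1=0, c2=3)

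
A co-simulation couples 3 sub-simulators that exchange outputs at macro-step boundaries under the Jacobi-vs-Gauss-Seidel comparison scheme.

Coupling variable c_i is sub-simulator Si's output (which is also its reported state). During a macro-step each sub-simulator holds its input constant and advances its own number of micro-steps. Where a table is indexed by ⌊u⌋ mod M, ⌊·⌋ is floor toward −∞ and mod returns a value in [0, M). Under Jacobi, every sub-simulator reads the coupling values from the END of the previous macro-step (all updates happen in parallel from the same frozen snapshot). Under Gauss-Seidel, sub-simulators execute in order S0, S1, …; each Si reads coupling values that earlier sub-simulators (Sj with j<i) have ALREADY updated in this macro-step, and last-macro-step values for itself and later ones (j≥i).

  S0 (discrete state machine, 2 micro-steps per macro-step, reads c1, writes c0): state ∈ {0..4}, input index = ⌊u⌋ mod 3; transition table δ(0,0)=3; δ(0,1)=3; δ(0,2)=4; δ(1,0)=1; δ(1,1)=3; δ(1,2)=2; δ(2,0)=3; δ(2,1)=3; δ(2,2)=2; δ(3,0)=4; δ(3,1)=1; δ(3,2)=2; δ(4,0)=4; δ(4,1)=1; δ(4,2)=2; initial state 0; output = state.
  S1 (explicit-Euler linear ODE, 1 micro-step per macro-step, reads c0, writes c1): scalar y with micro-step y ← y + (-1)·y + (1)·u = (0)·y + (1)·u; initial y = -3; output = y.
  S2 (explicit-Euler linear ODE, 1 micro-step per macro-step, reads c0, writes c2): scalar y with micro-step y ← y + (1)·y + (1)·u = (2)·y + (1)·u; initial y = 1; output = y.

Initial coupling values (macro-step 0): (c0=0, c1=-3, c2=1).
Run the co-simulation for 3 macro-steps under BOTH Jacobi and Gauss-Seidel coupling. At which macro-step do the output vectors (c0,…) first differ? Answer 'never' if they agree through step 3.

[Jacobi] macro 1: S0 reads c1=-3 → after 2×micro: 4; S1 reads c0=0 → after 1×micro: 0; S2 reads c0=0 → after 1×micro: 2 ⇒ (c0=4, c1=0, c2=2)
[Jacobi] macro 2: S0 reads c1=0 → after 2×micro: 4; S1 reads c0=4 → after 1×micro: 4; S2 reads c0=4 → after 1×micro: 8 ⇒ (c0=4, c1=4, c2=8)
[Jacobi] macro 3: S0 reads c1=4 → after 2×micro: 3; S1 reads c0=4 → after 1×micro: 4; S2 reads c0=4 → after 1×micro: 20 ⇒ (c0=3, c1=4, c2=20)
[Gauss-Seidel] macro 1: S0 reads c1=-3 → after 2×micro: 4; S1 reads c0=4 → after 1×micro: 4; S2 reads c0=4 → after 1×micro: 6 ⇒ (c0=4, c1=4, c2=6)
[Gauss-Seidel] macro 2: S0 reads c1=4 → after 2×micro: 3; S1 reads c0=3 → after 1×micro: 3; S2 reads c0=3 → after 1×micro: 15 ⇒ (c0=3, c1=3, c2=15)
[Gauss-Seidel] macro 3: S0 reads c1=3 → after 2×micro: 4; S1 reads c0=4 → after 1×micro: 4; S2 reads c0=4 → after 1×micro: 34 ⇒ (c0=4, c1=4, c2=34)

first divergence at macro-step: 1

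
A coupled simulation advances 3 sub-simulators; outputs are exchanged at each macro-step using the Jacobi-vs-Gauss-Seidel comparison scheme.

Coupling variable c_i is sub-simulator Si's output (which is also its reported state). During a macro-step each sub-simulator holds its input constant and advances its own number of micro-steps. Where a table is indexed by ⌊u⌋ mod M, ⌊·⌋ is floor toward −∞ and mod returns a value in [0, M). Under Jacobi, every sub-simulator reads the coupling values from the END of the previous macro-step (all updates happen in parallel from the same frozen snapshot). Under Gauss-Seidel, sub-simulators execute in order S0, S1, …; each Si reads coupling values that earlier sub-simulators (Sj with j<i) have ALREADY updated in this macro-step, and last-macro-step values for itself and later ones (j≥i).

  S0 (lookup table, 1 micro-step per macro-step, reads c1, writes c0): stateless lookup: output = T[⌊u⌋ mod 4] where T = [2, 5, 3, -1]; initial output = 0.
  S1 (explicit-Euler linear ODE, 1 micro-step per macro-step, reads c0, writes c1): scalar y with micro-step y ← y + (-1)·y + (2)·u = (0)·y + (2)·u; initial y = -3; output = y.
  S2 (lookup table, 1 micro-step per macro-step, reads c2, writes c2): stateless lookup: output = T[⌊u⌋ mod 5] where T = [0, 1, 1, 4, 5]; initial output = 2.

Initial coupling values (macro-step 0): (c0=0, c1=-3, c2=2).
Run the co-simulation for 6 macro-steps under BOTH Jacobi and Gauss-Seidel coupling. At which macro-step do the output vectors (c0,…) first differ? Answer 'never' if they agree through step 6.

first divergence at macro-step: 1

[Jacobi] macro 1: S0 reads c1=-3 → after 1×micro: 5; S1 reads c0=0 → after 1×micro: 0; S2 reads c2=2 → after 1×micro: 1 ⇒ (c0=5, c1=0, c2=1)
[Jacobi] macro 2: S0 reads c1=0 → after 1×micro: 2; S1 reads c0=5 → after 1×micro: 10; S2 reads c2=1 → after 1×micro: 1 ⇒ (c0=2, c1=10, c2=1)
[Jacobi] macro 3: S0 reads c1=10 → after 1×micro: 3; S1 reads c0=2 → after 1×micro: 4; S2 reads c2=1 → after 1×micro: 1 ⇒ (c0=3, c1=4, c2=1)
[Jacobi] macro 4: S0 reads c1=4 → after 1×micro: 2; S1 reads c0=3 → after 1×micro: 6; S2 reads c2=1 → after 1×micro: 1 ⇒ (c0=2, c1=6, c2=1)
[Jacobi] macro 5: S0 reads c1=6 → after 1×micro: 3; S1 reads c0=2 → after 1×micro: 4; S2 reads c2=1 → after 1×micro: 1 ⇒ (c0=3, c1=4, c2=1)
[Jacobi] macro 6: S0 reads c1=4 → after 1×micro: 2; S1 reads c0=3 → after 1×micro: 6; S2 reads c2=1 → after 1×micro: 1 ⇒ (c0=2, c1=6, c2=1)
[Gauss-Seidel] macro 1: S0 reads c1=-3 → after 1×micro: 5; S1 reads c0=5 → after 1×micro: 10; S2 reads c2=2 → after 1×micro: 1 ⇒ (c0=5, c1=10, c2=1)
[Gauss-Seidel] macro 2: S0 reads c1=10 → after 1×micro: 3; S1 reads c0=3 → after 1×micro: 6; S2 reads c2=1 → after 1×micro: 1 ⇒ (c0=3, c1=6, c2=1)
[Gauss-Seidel] macro 3: S0 reads c1=6 → after 1×micro: 3; S1 reads c0=3 → after 1×micro: 6; S2 reads c2=1 → after 1×micro: 1 ⇒ (c0=3, c1=6, c2=1)
[Gauss-Seidel] macro 4: S0 reads c1=6 → after 1×micro: 3; S1 reads c0=3 → after 1×micro: 6; S2 reads c2=1 → after 1×micro: 1 ⇒ (c0=3, c1=6, c2=1)
[Gauss-Seidel] macro 5: S0 reads c1=6 → after 1×micro: 3; S1 reads c0=3 → after 1×micro: 6; S2 reads c2=1 → after 1×micro: 1 ⇒ (c0=3, c1=6, c2=1)
[Gauss-Seidel] macro 6: S0 reads c1=6 → after 1×micro: 3; S1 reads c0=3 → after 1×micro: 6; S2 reads c2=1 → after 1×micro: 1 ⇒ (c0=3, c1=6, c2=1)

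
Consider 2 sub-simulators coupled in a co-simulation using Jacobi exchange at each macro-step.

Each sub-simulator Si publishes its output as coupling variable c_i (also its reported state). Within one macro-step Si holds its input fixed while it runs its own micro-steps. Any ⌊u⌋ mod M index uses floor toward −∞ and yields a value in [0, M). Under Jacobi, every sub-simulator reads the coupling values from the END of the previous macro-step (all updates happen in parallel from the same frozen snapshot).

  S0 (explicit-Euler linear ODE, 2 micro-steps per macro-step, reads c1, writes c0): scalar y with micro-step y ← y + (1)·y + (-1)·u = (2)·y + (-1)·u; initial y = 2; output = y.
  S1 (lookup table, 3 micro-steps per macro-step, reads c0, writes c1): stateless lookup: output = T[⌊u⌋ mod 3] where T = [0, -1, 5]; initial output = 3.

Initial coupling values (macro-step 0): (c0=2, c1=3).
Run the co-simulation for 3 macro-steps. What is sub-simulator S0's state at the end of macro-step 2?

S0 state at macro-step 2 = -19

macro 1: S0 reads c1=3 → after 2×micro: -1; S1 reads c0=2 → after 3×micro: 5 ⇒ (c0=-1, c1=5)
macro 2: S0 reads c1=5 → after 2×micro: -19; S1 reads c0=-1 → after 3×micro: 5 ⇒ (c0=-19, c1=5)
macro 3: S0 reads c1=5 → after 2×micro: -91; S1 reads c0=-19 → after 3×micro: 5 ⇒ (c0=-91, c1=5)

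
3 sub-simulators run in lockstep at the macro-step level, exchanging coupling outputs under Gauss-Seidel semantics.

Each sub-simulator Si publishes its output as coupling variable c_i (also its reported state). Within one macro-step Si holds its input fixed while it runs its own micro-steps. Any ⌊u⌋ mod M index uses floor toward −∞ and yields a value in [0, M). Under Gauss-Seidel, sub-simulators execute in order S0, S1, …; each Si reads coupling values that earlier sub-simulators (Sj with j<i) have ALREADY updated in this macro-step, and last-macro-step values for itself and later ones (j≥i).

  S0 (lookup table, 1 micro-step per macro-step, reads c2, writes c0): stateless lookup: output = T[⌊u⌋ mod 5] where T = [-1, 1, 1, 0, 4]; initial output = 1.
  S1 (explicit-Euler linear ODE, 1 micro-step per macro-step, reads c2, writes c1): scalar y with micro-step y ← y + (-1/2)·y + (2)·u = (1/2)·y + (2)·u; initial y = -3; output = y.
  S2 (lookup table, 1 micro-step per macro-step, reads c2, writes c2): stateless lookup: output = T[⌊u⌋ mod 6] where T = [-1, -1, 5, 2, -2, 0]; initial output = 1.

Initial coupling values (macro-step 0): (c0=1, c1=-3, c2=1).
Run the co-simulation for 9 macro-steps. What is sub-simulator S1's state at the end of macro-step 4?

macro 1: S0 reads c2=1 → after 1×micro: 1; S1 reads c2=1 → after 1×micro: 1/2; S2 reads c2=1 → after 1×micro: -1 ⇒ (c0=1, c1=1/2, c2=-1)
macro 2: S0 reads c2=-1 → after 1×micro: 4; S1 reads c2=-1 → after 1×micro: -7/4; S2 reads c2=-1 → after 1×micro: 0 ⇒ (c0=4, c1=-7/4, c2=0)
macro 3: S0 reads c2=0 → after 1×micro: -1; S1 reads c2=0 → after 1×micro: -7/8; S2 reads c2=0 → after 1×micro: -1 ⇒ (c0=-1, c1=-7/8, c2=-1)
macro 4: S0 reads c2=-1 → after 1×micro: 4; S1 reads c2=-1 → after 1×micro: -39/16; S2 reads c2=-1 → after 1×micro: 0 ⇒ (c0=4, c1=-39/16, c2=0)
macro 5: S0 reads c2=0 → after 1×micro: -1; S1 reads c2=0 → after 1×micro: -39/32; S2 reads c2=0 → after 1×micro: -1 ⇒ (c0=-1, c1=-39/32, c2=-1)
macro 6: S0 reads c2=-1 → after 1×micro: 4; S1 reads c2=-1 → after 1×micro: -167/64; S2 reads c2=-1 → after 1×micro: 0 ⇒ (c0=4, c1=-167/64, c2=0)
macro 7: S0 reads c2=0 → after 1×micro: -1; S1 reads c2=0 → after 1×micro: -167/128; S2 reads c2=0 → after 1×micro: -1 ⇒ (c0=-1, c1=-167/128, c2=-1)
macro 8: S0 reads c2=-1 → after 1×micro: 4; S1 reads c2=-1 → after 1×micro: -679/256; S2 reads c2=-1 → after 1×micro: 0 ⇒ (c0=4, c1=-679/256, c2=0)
macro 9: S0 reads c2=0 → after 1×micro: -1; S1 reads c2=0 → after 1×micro: -679/512; S2 reads c2=0 → after 1×micro: -1 ⇒ (c0=-1, c1=-679/512, c2=-1)

S1 state at macro-step 4 = -39/16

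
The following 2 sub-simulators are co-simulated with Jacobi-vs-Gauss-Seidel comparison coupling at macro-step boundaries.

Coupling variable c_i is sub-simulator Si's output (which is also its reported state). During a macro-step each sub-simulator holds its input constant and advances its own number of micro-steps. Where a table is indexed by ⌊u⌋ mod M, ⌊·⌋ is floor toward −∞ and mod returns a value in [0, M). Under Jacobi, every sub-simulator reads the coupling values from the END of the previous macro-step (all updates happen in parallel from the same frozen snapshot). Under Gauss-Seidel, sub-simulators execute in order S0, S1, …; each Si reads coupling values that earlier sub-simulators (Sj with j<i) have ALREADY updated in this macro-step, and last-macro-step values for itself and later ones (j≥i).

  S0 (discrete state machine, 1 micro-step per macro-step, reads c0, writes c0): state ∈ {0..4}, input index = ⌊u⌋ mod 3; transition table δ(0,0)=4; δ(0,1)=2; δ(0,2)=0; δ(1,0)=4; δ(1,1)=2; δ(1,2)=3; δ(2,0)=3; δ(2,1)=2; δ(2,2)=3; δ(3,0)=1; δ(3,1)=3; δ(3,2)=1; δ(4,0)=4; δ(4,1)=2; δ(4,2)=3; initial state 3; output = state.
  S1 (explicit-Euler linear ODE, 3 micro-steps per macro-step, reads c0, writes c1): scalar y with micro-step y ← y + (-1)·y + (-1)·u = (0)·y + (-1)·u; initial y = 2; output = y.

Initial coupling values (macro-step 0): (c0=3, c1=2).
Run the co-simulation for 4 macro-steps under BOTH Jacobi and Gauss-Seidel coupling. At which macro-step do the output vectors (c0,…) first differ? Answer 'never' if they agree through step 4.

first divergence at macro-step: 1

[Jacobi] macro 1: S0 reads c0=3 → after 1×micro: 1; S1 reads c0=3 → after 3×micro: -3 ⇒ (c0=1, c1=-3)
[Jacobi] macro 2: S0 reads c0=1 → after 1×micro: 2; S1 reads c0=1 → after 3×micro: -1 ⇒ (c0=2, c1=-1)
[Jacobi] macro 3: S0 reads c0=2 → after 1×micro: 3; S1 reads c0=2 → after 3×micro: -2 ⇒ (c0=3, c1=-2)
[Jacobi] macro 4: S0 reads c0=3 → after 1×micro: 1; S1 reads c0=3 → after 3×micro: -3 ⇒ (c0=1, c1=-3)
[Gauss-Seidel] macro 1: S0 reads c0=3 → after 1×micro: 1; S1 reads c0=1 → after 3×micro: -1 ⇒ (c0=1, c1=-1)
[Gauss-Seidel] macro 2: S0 reads c0=1 → after 1×micro: 2; S1 reads c0=2 → after 3×micro: -2 ⇒ (c0=2, c1=-2)
[Gauss-Seidel] macro 3: S0 reads c0=2 → after 1×micro: 3; S1 reads c0=3 → after 3×micro: -3 ⇒ (c0=3, c1=-3)
[Gauss-Seidel] macro 4: S0 reads c0=3 → after 1×micro: 1; S1 reads c0=1 → after 3×micro: -1 ⇒ (c0=1, c1=-1)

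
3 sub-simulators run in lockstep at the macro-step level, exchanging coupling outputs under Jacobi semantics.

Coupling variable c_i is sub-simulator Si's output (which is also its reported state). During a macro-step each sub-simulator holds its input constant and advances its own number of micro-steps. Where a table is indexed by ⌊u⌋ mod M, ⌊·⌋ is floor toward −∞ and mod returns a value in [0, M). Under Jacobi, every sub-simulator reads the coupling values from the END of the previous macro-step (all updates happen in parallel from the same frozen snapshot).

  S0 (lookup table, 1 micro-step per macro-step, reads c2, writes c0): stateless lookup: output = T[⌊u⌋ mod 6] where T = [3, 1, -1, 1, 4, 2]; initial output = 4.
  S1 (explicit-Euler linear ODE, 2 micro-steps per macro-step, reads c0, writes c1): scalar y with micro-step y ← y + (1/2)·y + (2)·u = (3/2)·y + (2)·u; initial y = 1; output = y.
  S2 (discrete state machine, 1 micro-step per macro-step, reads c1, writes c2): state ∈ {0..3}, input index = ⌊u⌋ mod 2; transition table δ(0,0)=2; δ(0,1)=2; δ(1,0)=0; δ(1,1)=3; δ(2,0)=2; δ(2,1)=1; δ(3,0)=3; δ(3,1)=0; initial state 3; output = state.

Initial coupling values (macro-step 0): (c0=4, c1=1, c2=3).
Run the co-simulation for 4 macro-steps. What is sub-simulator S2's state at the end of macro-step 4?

S2 state at macro-step 4 = 0

macro 1: S0 reads c2=3 → after 1×micro: 1; S1 reads c0=4 → after 2×micro: 89/4; S2 reads c1=1 → after 1×micro: 0 ⇒ (c0=1, c1=89/4, c2=0)
macro 2: S0 reads c2=0 → after 1×micro: 3; S1 reads c0=1 → after 2×micro: 881/16; S2 reads c1=89/4 → after 1×micro: 2 ⇒ (c0=3, c1=881/16, c2=2)
macro 3: S0 reads c2=2 → after 1×micro: -1; S1 reads c0=3 → after 2×micro: 8889/64; S2 reads c1=881/16 → after 1×micro: 1 ⇒ (c0=-1, c1=8889/64, c2=1)
macro 4: S0 reads c2=1 → after 1×micro: 1; S1 reads c0=-1 → after 2×micro: 78721/256; S2 reads c1=8889/64 → after 1×micro: 0 ⇒ (c0=1, c1=78721/256, c2=0)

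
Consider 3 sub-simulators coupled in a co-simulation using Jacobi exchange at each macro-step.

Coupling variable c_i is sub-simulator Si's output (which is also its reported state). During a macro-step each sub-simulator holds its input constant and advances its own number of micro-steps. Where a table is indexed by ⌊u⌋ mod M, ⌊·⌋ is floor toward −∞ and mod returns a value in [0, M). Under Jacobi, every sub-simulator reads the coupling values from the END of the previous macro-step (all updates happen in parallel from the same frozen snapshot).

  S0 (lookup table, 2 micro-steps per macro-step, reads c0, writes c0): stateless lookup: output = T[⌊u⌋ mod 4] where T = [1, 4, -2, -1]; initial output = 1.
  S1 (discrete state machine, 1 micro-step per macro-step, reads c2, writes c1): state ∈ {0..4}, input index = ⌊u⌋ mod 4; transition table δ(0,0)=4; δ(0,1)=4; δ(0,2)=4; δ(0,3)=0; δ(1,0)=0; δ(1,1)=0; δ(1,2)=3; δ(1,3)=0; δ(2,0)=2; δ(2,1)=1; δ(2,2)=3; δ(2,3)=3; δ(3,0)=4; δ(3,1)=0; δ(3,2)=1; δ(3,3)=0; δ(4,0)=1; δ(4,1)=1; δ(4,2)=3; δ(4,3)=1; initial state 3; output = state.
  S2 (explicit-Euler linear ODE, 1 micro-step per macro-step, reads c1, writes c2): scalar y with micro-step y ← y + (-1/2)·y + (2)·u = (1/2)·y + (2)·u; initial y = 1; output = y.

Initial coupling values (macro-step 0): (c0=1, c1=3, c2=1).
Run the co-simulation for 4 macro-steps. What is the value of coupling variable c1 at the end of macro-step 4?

c1 at macro-step 4 = 0

macro 1: S0 reads c0=1 → after 2×micro: 4; S1 reads c2=1 → after 1×micro: 0; S2 reads c1=3 → after 1×micro: 13/2 ⇒ (c0=4, c1=0, c2=13/2)
macro 2: S0 reads c0=4 → after 2×micro: 1; S1 reads c2=13/2 → after 1×micro: 4; S2 reads c1=0 → after 1×micro: 13/4 ⇒ (c0=1, c1=4, c2=13/4)
macro 3: S0 reads c0=1 → after 2×micro: 4; S1 reads c2=13/4 → after 1×micro: 1; S2 reads c1=4 → after 1×micro: 77/8 ⇒ (c0=4, c1=1, c2=77/8)
macro 4: S0 reads c0=4 → after 2×micro: 1; S1 reads c2=77/8 → after 1×micro: 0; S2 reads c1=1 → after 1×micro: 109/16 ⇒ (c0=1, c1=0, c2=109/16)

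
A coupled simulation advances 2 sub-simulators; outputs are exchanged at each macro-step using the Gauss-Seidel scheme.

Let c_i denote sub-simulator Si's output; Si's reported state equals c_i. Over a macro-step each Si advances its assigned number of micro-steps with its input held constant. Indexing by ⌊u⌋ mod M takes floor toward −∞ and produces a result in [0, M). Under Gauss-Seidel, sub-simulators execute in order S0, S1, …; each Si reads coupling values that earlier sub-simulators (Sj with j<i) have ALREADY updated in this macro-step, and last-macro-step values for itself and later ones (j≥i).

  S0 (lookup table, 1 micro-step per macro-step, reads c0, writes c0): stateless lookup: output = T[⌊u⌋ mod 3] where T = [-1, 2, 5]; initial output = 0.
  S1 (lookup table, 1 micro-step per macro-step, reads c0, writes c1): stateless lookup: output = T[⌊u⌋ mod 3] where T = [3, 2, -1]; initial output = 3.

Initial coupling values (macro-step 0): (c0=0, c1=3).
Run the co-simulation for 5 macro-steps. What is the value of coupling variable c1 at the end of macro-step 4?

c1 at macro-step 4 = -1

macro 1: S0 reads c0=0 → after 1×micro: -1; S1 reads c0=-1 → after 1×micro: -1 ⇒ (c0=-1, c1=-1)
macro 2: S0 reads c0=-1 → after 1×micro: 5; S1 reads c0=5 → after 1×micro: -1 ⇒ (c0=5, c1=-1)
macro 3: S0 reads c0=5 → after 1×micro: 5; S1 reads c0=5 → after 1×micro: -1 ⇒ (c0=5, c1=-1)
macro 4: S0 reads c0=5 → after 1×micro: 5; S1 reads c0=5 → after 1×micro: -1 ⇒ (c0=5, c1=-1)
macro 5: S0 reads c0=5 → after 1×micro: 5; S1 reads c0=5 → after 1×micro: -1 ⇒ (c0=5, c1=-1)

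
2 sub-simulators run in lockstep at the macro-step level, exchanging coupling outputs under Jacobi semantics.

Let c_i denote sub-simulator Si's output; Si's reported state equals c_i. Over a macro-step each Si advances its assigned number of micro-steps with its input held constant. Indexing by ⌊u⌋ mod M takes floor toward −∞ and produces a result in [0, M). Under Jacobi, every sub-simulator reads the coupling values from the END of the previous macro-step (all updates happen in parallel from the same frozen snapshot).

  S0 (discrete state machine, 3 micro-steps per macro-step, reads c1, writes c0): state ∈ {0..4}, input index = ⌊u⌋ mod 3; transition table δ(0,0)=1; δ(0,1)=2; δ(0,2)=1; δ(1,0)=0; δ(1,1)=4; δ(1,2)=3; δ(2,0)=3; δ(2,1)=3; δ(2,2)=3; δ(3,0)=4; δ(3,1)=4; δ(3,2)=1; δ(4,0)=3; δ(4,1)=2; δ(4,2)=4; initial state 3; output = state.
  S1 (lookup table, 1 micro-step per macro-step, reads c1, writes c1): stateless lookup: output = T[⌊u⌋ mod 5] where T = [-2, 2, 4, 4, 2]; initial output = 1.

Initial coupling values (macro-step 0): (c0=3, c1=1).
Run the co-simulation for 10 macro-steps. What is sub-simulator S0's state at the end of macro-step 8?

S0 state at macro-step 8 = 1

macro 1: S0 reads c1=1 → after 3×micro: 3; S1 reads c1=1 → after 1×micro: 2 ⇒ (c0=3, c1=2)
macro 2: S0 reads c1=2 → after 3×micro: 1; S1 reads c1=2 → after 1×micro: 4 ⇒ (c0=1, c1=4)
macro 3: S0 reads c1=4 → after 3×micro: 3; S1 reads c1=4 → after 1×micro: 2 ⇒ (c0=3, c1=2)
macro 4: S0 reads c1=2 → after 3×micro: 1; S1 reads c1=2 → after 1×micro: 4 ⇒ (c0=1, c1=4)
macro 5: S0 reads c1=4 → after 3×micro: 3; S1 reads c1=4 → after 1×micro: 2 ⇒ (c0=3, c1=2)
macro 6: S0 reads c1=2 → after 3×micro: 1; S1 reads c1=2 → after 1×micro: 4 ⇒ (c0=1, c1=4)
macro 7: S0 reads c1=4 → after 3×micro: 3; S1 reads c1=4 → after 1×micro: 2 ⇒ (c0=3, c1=2)
macro 8: S0 reads c1=2 → after 3×micro: 1; S1 reads c1=2 → after 1×micro: 4 ⇒ (c0=1, c1=4)
macro 9: S0 reads c1=4 → after 3×micro: 3; S1 reads c1=4 → after 1×micro: 2 ⇒ (c0=3, c1=2)
macro 10: S0 reads c1=2 → after 3×micro: 1; S1 reads c1=2 → after 1×micro: 4 ⇒ (c0=1, c1=4)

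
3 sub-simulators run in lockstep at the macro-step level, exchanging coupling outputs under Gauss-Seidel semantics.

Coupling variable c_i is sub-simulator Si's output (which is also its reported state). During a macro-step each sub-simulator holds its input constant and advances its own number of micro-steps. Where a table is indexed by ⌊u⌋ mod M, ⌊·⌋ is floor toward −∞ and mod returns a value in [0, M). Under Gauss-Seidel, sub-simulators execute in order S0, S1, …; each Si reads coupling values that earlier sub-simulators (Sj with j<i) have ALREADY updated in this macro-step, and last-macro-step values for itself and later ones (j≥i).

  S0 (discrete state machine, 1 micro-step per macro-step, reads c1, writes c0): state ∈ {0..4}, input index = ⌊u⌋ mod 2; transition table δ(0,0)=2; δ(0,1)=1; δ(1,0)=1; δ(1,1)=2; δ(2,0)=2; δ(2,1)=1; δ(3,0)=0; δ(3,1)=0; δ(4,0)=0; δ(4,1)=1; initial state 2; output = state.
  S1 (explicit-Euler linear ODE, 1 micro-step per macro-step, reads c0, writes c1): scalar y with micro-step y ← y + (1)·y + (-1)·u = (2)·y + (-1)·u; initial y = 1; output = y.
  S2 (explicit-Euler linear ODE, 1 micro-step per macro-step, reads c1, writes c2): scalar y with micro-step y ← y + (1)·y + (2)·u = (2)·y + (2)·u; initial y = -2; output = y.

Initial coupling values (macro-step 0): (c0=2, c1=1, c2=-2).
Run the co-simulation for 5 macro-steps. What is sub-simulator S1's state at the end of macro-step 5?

macro 1: S0 reads c1=1 → after 1×micro: 1; S1 reads c0=1 → after 1×micro: 1; S2 reads c1=1 → after 1×micro: -2 ⇒ (c0=1, c1=1, c2=-2)
macro 2: S0 reads c1=1 → after 1×micro: 2; S1 reads c0=2 → after 1×micro: 0; S2 reads c1=0 → after 1×micro: -4 ⇒ (c0=2, c1=0, c2=-4)
macro 3: S0 reads c1=0 → after 1×micro: 2; S1 reads c0=2 → after 1×micro: -2; S2 reads c1=-2 → after 1×micro: -12 ⇒ (c0=2, c1=-2, c2=-12)
macro 4: S0 reads c1=-2 → after 1×micro: 2; S1 reads c0=2 → after 1×micro: -6; S2 reads c1=-6 → after 1×micro: -36 ⇒ (c0=2, c1=-6, c2=-36)
macro 5: S0 reads c1=-6 → after 1×micro: 2; S1 reads c0=2 → after 1×micro: -14; S2 reads c1=-14 → after 1×micro: -100 ⇒ (c0=2, c1=-14, c2=-100)

S1 state at macro-step 5 = -14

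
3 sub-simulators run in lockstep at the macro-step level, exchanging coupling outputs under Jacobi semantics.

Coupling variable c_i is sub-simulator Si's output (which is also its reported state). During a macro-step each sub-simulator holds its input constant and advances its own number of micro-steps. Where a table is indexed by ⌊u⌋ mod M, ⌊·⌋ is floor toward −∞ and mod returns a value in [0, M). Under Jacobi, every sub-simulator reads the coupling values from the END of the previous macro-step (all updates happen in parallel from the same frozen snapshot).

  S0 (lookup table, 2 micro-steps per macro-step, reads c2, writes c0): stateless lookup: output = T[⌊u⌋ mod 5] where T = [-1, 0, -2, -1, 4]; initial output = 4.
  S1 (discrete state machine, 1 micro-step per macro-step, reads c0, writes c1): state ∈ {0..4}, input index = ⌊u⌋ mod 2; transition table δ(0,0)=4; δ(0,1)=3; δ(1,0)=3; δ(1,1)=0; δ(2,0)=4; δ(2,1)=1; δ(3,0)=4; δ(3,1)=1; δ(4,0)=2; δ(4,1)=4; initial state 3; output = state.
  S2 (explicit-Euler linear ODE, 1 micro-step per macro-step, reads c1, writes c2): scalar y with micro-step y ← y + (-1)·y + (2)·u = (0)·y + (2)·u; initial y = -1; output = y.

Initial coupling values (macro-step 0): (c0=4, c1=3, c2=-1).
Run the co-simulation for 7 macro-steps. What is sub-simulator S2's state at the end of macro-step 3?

S2 state at macro-step 3 = 4

macro 1: S0 reads c2=-1 → after 2×micro: 4; S1 reads c0=4 → after 1×micro: 4; S2 reads c1=3 → after 1×micro: 6 ⇒ (c0=4, c1=4, c2=6)
macro 2: S0 reads c2=6 → after 2×micro: 0; S1 reads c0=4 → after 1×micro: 2; S2 reads c1=4 → after 1×micro: 8 ⇒ (c0=0, c1=2, c2=8)
macro 3: S0 reads c2=8 → after 2×micro: -1; S1 reads c0=0 → after 1×micro: 4; S2 reads c1=2 → after 1×micro: 4 ⇒ (c0=-1, c1=4, c2=4)
macro 4: S0 reads c2=4 → after 2×micro: 4; S1 reads c0=-1 → after 1×micro: 4; S2 reads c1=4 → after 1×micro: 8 ⇒ (c0=4, c1=4, c2=8)
macro 5: S0 reads c2=8 → after 2×micro: -1; S1 reads c0=4 → after 1×micro: 2; S2 reads c1=4 → after 1×micro: 8 ⇒ (c0=-1, c1=2, c2=8)
macro 6: S0 reads c2=8 → after 2×micro: -1; S1 reads c0=-1 → after 1×micro: 1; S2 reads c1=2 → after 1×micro: 4 ⇒ (c0=-1, c1=1, c2=4)
macro 7: S0 reads c2=4 → after 2×micro: 4; S1 reads c0=-1 → after 1×micro: 0; S2 reads c1=1 → after 1×micro: 2 ⇒ (c0=4, c1=0, c2=2)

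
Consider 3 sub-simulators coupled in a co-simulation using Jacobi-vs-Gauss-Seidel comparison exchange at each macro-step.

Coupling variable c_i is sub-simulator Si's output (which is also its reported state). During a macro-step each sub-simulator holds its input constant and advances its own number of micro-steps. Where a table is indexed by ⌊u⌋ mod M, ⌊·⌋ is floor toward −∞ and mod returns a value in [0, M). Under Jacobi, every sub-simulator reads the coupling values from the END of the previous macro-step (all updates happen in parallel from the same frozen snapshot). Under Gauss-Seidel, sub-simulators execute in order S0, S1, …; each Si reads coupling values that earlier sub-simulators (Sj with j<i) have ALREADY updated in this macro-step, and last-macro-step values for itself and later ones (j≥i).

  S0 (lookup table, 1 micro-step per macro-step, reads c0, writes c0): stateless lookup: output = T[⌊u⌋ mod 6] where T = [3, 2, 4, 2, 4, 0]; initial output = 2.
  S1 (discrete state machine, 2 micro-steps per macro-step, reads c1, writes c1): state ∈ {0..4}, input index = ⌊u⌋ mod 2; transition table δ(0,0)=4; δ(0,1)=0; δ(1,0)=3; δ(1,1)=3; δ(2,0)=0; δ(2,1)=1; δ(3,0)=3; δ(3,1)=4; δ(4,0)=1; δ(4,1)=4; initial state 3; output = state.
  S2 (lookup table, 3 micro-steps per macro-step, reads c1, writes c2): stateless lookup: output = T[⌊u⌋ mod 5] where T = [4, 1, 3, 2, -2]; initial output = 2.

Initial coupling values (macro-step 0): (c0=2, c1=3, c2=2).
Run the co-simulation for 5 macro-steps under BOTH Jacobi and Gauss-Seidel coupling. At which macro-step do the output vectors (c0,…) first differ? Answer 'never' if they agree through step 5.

first divergence at macro-step: 1

[Jacobi] macro 1: S0 reads c0=2 → after 1×micro: 4; S1 reads c1=3 → after 2×micro: 4; S2 reads c1=3 → after 3×micro: 2 ⇒ (c0=4, c1=4, c2=2)
[Jacobi] macro 2: S0 reads c0=4 → after 1×micro: 4; S1 reads c1=4 → after 2×micro: 3; S2 reads c1=4 → after 3×micro: -2 ⇒ (c0=4, c1=3, c2=-2)
[Jacobi] macro 3: S0 reads c0=4 → after 1×micro: 4; S1 reads c1=3 → after 2×micro: 4; S2 reads c1=3 → after 3×micro: 2 ⇒ (c0=4, c1=4, c2=2)
[Jacobi] macro 4: S0 reads c0=4 → after 1×micro: 4; S1 reads c1=4 → after 2×micro: 3; S2 reads c1=4 → after 3×micro: -2 ⇒ (c0=4, c1=3, c2=-2)
[Jacobi] macro 5: S0 reads c0=4 → after 1×micro: 4; S1 reads c1=3 → after 2×micro: 4; S2 reads c1=3 → after 3×micro: 2 ⇒ (c0=4, c1=4, c2=2)
[Gauss-Seidel] macro 1: S0 reads c0=2 → after 1×micro: 4; S1 reads c1=3 → after 2×micro: 4; S2 reads c1=4 → after 3×micro: -2 ⇒ (c0=4, c1=4, c2=-2)
[Gauss-Seidel] macro 2: S0 reads c0=4 → after 1×micro: 4; S1 reads c1=4 → after 2×micro: 3; S2 reads c1=3 → after 3×micro: 2 ⇒ (c0=4, c1=3, c2=2)
[Gauss-Seidel] macro 3: S0 reads c0=4 → after 1×micro: 4; S1 reads c1=3 → after 2×micro: 4; S2 reads c1=4 → after 3×micro: -2 ⇒ (c0=4, c1=4, c2=-2)
[Gauss-Seidel] macro 4: S0 reads c0=4 → after 1×micro: 4; S1 reads c1=4 → after 2×micro: 3; S2 reads c1=3 → after 3×micro: 2 ⇒ (c0=4, c1=3, c2=2)
[Gauss-Seidel] macro 5: S0 reads c0=4 → after 1×micro: 4; S1 reads c1=3 → after 2×micro: 4; S2 reads c1=4 → after 3×micro: -2 ⇒ (c0=4, c1=4, c2=-2)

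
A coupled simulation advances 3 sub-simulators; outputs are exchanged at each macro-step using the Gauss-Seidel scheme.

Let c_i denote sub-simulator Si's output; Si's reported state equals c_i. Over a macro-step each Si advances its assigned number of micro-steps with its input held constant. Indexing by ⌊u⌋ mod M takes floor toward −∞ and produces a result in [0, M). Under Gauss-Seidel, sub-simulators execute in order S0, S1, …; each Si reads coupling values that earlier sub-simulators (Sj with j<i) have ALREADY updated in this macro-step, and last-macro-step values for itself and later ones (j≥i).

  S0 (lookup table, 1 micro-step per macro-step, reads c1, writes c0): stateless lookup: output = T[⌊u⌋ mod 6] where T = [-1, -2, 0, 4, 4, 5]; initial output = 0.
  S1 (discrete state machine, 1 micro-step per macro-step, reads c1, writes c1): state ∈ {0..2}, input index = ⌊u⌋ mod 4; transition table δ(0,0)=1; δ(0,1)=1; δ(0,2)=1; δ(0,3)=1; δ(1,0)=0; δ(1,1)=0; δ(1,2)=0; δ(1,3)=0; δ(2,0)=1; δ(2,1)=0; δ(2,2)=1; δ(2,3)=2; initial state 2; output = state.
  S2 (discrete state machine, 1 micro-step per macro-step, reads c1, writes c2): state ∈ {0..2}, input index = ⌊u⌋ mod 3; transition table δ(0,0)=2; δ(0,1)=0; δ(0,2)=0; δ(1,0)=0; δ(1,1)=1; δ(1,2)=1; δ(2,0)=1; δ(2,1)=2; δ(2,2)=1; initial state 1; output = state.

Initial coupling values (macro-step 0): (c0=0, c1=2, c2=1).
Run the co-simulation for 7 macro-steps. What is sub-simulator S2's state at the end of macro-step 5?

S2 state at macro-step 5 = 2

macro 1: S0 reads c1=2 → after 1×micro: 0; S1 reads c1=2 → after 1×micro: 1; S2 reads c1=1 → after 1×micro: 1 ⇒ (c0=0, c1=1, c2=1)
macro 2: S0 reads c1=1 → after 1×micro: -2; S1 reads c1=1 → after 1×micro: 0; S2 reads c1=0 → after 1×micro: 0 ⇒ (c0=-2, c1=0, c2=0)
macro 3: S0 reads c1=0 → after 1×micro: -1; S1 reads c1=0 → after 1×micro: 1; S2 reads c1=1 → after 1×micro: 0 ⇒ (c0=-1, c1=1, c2=0)
macro 4: S0 reads c1=1 → after 1×micro: -2; S1 reads c1=1 → after 1×micro: 0; S2 reads c1=0 → after 1×micro: 2 ⇒ (c0=-2, c1=0, c2=2)
macro 5: S0 reads c1=0 → after 1×micro: -1; S1 reads c1=0 → after 1×micro: 1; S2 reads c1=1 → after 1×micro: 2 ⇒ (c0=-1, c1=1, c2=2)
macro 6: S0 reads c1=1 → after 1×micro: -2; S1 reads c1=1 → after 1×micro: 0; S2 reads c1=0 → after 1×micro: 1 ⇒ (c0=-2, c1=0, c2=1)
macro 7: S0 reads c1=0 → after 1×micro: -1; S1 reads c1=0 → after 1×micro: 1; S2 reads c1=1 → after 1×micro: 1 ⇒ (c0=-1, c1=1, c2=1)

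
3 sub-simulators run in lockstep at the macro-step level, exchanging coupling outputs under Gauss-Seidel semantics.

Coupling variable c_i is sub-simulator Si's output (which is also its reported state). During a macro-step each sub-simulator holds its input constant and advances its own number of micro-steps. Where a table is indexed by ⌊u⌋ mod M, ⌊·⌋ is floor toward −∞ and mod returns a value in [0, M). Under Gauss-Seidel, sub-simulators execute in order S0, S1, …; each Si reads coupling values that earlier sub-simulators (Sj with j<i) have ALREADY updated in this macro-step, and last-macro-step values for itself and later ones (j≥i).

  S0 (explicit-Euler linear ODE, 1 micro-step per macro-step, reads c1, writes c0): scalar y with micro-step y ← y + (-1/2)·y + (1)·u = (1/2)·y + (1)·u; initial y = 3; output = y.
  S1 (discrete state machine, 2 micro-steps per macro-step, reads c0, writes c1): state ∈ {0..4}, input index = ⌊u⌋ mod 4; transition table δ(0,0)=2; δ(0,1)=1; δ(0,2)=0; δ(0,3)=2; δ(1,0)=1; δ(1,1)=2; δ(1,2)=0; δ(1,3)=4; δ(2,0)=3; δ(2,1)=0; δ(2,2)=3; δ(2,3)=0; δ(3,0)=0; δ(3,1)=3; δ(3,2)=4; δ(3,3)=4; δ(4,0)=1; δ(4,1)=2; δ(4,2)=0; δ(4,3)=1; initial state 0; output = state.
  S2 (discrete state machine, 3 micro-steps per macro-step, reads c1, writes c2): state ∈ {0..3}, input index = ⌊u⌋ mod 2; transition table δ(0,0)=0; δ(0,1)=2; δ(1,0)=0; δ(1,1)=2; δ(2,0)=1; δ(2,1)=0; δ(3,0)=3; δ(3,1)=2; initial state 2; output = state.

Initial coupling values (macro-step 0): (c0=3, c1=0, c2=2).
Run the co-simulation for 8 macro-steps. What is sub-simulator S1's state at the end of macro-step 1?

S1 state at macro-step 1 = 2

macro 1: S0 reads c1=0 → after 1×micro: 3/2; S1 reads c0=3/2 → after 2×micro: 2; S2 reads c1=2 → after 3×micro: 0 ⇒ (c0=3/2, c1=2, c2=0)
macro 2: S0 reads c1=2 → after 1×micro: 11/4; S1 reads c0=11/4 → after 2×micro: 4; S2 reads c1=4 → after 3×micro: 0 ⇒ (c0=11/4, c1=4, c2=0)
macro 3: S0 reads c1=4 → after 1×micro: 43/8; S1 reads c0=43/8 → after 2×micro: 0; S2 reads c1=0 → after 3×micro: 0 ⇒ (c0=43/8, c1=0, c2=0)
macro 4: S0 reads c1=0 → after 1×micro: 43/16; S1 reads c0=43/16 → after 2×micro: 0; S2 reads c1=0 → after 3×micro: 0 ⇒ (c0=43/16, c1=0, c2=0)
macro 5: S0 reads c1=0 → after 1×micro: 43/32; S1 reads c0=43/32 → after 2×micro: 2; S2 reads c1=2 → after 3×micro: 0 ⇒ (c0=43/32, c1=2, c2=0)
macro 6: S0 reads c1=2 → after 1×micro: 171/64; S1 reads c0=171/64 → after 2×micro: 4; S2 reads c1=4 → after 3×micro: 0 ⇒ (c0=171/64, c1=4, c2=0)
macro 7: S0 reads c1=4 → after 1×micro: 683/128; S1 reads c0=683/128 → after 2×micro: 0; S2 reads c1=0 → after 3×micro: 0 ⇒ (c0=683/128, c1=0, c2=0)
macro 8: S0 reads c1=0 → after 1×micro: 683/256; S1 reads c0=683/256 → after 2×micro: 0; S2 reads c1=0 → after 3×micro: 0 ⇒ (c0=683/256, c1=0, c2=0)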